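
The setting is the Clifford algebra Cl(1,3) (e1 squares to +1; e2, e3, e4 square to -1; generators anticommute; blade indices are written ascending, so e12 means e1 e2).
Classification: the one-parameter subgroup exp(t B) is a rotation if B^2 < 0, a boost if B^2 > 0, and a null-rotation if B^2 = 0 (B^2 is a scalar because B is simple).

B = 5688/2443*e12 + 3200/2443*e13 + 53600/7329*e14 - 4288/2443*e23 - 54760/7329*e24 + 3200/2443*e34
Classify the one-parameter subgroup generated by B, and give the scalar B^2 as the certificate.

B^2 term by term: the squares give (5688/2443)^2*(e12)^2 + (3200/2443)^2*(e13)^2 + (53600/7329)^2*(e14)^2 + (-4288/2443)^2*(e23)^2 + (-54760/7329)^2*(e24)^2 + (3200/2443)^2*(e34)^2 = 32353344/5968249*(+1) + 10240000/5968249*(+1) + 2872960000/53714241*(+1) + 18386944/5968249*(-1) + 2998657600/53714241*(-1) + 10240000/5968249*(-1) = 0 (each basis 2-blade squares to minus the product of its generators' squares); cross terms between blades sharing an index anticommute and cancel; the commuting (index-disjoint) pairs give grade-4 terms 2*c*c'*(blade product), which cancel blade by blade — e1234: 36403200/5968249 + 350464000/17904747 - 459673600/17904747 = 0 — confirming B is simple. So B^2 = 0.
Answer: null-rotation, certificate B^2 = 0. No conjugation can change B^2 = 0; the sign gives the class.


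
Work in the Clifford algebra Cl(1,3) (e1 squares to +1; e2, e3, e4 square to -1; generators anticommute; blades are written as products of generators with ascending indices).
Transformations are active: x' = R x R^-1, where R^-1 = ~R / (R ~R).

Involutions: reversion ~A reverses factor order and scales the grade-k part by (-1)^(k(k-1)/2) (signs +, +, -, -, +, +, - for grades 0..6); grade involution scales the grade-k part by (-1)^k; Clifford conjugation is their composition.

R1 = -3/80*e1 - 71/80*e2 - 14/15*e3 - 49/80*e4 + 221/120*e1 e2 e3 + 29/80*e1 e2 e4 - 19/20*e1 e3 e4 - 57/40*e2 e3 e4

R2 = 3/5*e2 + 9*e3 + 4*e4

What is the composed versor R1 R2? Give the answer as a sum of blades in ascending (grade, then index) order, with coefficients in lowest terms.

Distribute over the terms of R2 (each basis-blade product reordered to ascending indices, repeated generators contracted through their squares):
R1 (3/5*e2) = 213/400 - 9/400*e1 e2 + 221/200*e1 e3 + 87/400*e1 e4 + 14/25*e2 e3 + 147/400*e2 e4 + 171/200*e3 e4 - 57/100*e1 e2 e3 e4
R1 (9*e3) = 42/5 - 663/40*e1 e2 - 27/80*e1 e3 - 171/20*e1 e4 - 639/80*e2 e3 - 513/40*e2 e4 + 441/80*e3 e4 - 261/80*e1 e2 e3 e4
R1 (4*e4) = 49/20 - 29/20*e1 e2 + 19/5*e1 e3 - 3/20*e1 e4 + 57/10*e2 e3 - 71/20*e2 e4 - 56/15*e3 e4 + 221/30*e1 e2 e3 e4
Summing the partial products and collecting blades:
Answer: 4553/400 - 7219/400*e1 e2 + 1827/400*e1 e3 - 3393/400*e1 e4 - 691/400*e2 e3 - 6403/400*e2 e4 + 3161/1200*e3 e4 + 4241/1200*e1 e2 e3 e4


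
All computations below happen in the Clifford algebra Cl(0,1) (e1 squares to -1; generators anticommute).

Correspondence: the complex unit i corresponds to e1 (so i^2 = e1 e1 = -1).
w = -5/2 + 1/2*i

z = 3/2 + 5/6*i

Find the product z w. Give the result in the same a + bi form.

In blades: z = 3/2 + 5/6*e1, w = -5/2 + 1/2*e1.
Distribute z over w term by term (generator squares from the signature, products reordered to ascending indices): (3/2)*w = -15/4 + 3/4*e1; (5/6*e1)*w = -5/12 - 25/12*e1.
Sum: -25/6 - 4/3*e1; translating back through the correspondence:
Answer: -25/6 - 4/3*i


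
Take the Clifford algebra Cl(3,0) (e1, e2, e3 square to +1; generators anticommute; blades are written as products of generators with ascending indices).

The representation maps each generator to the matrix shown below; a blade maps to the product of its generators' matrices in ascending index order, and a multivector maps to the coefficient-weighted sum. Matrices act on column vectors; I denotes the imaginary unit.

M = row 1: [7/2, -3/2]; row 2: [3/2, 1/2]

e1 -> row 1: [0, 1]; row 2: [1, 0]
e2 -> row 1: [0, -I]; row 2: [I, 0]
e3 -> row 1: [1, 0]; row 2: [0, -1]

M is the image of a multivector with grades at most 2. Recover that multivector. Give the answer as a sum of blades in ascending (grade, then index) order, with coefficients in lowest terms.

Method: 1, rho(e1), rho(e2), rho(e3) form a trace-orthogonal basis of the 2x2 complex matrices (tr(X Y) = 2 if X = Y, else 0), so M = m0*1 + m1*rho(e1) + m2*rho(e2) + m3*rho(e3) with m0 = tr(M)/2 = 2, m1 = tr(M rho(e1))/2 = 0, m2 = tr(M rho(e2))/2 = -3*I/2, m3 = tr(M rho(e3))/2 = 3/2.
Multiplying table entries, the bivector images are rho(e1 e2) = I*rho(e3), rho(e1 e3) = -I*rho(e2), rho(e2 e3) = I*rho(e1); with real blade coefficients the real parts of m0..m3 are the coefficients of 1, e1, e2, e3 and the imaginary parts give the bivectors (e2 e3: Im m1, e1 e3: -Im m2, e1 e2: Im m3).
Answer: 2 + 3/2*e3 + 3/2*e1 e3


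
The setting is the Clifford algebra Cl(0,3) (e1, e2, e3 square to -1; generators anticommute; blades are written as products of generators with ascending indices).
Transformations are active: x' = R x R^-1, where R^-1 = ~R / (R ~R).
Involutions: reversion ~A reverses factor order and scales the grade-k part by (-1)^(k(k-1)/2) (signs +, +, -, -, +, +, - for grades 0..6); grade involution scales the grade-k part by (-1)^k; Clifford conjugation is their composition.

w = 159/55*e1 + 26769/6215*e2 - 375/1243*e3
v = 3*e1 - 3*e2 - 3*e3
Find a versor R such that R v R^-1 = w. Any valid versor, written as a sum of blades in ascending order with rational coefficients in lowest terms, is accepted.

Why this works: both vectors square to -27, so q(v) = q(w) and R = v + w = 324/55*e1 + 8124/6215*e2 - 4104/1243*e3 carries v to w — its own direction survives, the complement (v - w)/2 flips.
Answer: 324/55*e1 + 8124/6215*e2 - 4104/1243*e3


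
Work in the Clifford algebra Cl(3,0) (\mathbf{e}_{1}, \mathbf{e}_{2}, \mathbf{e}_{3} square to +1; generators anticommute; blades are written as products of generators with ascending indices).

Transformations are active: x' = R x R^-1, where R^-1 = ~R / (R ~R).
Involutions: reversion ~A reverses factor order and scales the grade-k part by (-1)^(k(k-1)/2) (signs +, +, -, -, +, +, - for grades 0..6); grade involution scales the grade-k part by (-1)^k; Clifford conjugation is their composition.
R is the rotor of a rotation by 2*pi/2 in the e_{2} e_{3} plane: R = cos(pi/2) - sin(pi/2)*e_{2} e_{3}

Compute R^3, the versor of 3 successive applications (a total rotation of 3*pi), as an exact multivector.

The rotor phase is half the rotation angle and phases add under composition, so 3 steps in the e_{2} e_{3} plane accumulate phase 3*(pi/2) = \frac{3 \pi}{2}: R^3 = cos(\frac{3 \pi}{2}) - sin(\frac{3 \pi}{2})*e_{2} e_{3}.
cos(\frac{3 \pi}{2}) = 0 and sin(\frac{3 \pi}{2}) = -1, so R^3 = e_{2} e_{3}. The net rotation is 1*pi (after discarding 1 full turn, each of which contributes a factor -1 to the rotor); the rotor keeps the half-angle phase exactly.
Answer: e_{2} e_{3}


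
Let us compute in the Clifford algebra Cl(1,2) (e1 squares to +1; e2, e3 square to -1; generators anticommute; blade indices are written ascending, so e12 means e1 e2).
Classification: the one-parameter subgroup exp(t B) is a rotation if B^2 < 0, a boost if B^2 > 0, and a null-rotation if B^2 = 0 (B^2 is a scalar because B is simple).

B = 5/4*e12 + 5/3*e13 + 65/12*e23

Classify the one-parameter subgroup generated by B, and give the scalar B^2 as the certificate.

B^2 term by term: the squares give (5/4)^2*(e12)^2 + (5/3)^2*(e13)^2 + (65/12)^2*(e23)^2 = 25/16*(+1) + 25/9*(+1) + 4225/144*(-1) = -25 (each basis 2-blade squares to minus the product of its generators' squares); cross terms between blades sharing an index anticommute and cancel. So B^2 = -25.
Answer: rotation, certificate B^2 = -25. The class reads off the invariant scalar -25 directly.


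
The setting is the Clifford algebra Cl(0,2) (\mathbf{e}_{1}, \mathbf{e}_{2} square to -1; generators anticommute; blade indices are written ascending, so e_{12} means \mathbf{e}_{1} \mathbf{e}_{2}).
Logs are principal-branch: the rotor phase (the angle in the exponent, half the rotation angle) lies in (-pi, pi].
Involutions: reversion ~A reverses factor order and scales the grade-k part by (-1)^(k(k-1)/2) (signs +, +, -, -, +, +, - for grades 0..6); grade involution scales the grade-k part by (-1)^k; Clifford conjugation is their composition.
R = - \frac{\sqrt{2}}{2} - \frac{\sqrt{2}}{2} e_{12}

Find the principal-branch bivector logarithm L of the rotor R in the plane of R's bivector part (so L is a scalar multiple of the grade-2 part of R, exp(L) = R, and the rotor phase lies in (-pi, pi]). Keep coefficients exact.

The scalar part of R is - \frac{\sqrt{2}}{2}, which fixes the principal-branch rotor phase; the unit plane is then the bivector part divided by the sine of that phase, and L is that plane scaled by the phase.
Concretely: cos(phase) = - \frac{\sqrt{2}}{2} gives phase = ±\frac{3 \pi}{4}, and since phase/sin(phase) is even the sign is immaterial: L = (phase/sin(phase)) * <R>_2 = (\frac{3 \sqrt{2} \pi}{4}) * <R>_2.
Answer: - \frac{3 \pi}{4} e_{12}


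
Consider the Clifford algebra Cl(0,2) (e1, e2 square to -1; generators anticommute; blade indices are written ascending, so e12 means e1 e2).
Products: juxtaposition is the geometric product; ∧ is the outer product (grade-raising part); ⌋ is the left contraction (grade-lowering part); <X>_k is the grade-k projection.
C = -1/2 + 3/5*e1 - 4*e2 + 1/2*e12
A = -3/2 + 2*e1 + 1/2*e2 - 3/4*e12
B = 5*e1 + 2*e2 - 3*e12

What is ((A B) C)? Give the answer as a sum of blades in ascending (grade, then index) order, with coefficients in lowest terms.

step 1: -53/4 - 15/2*e1 - 3/4*e2 + 6*e12
step 2: 41/8 + 777/40*e1 + 2429/40*e2 + 833/40*e12
Answer: 41/8 + 777/40*e1 + 2429/40*e2 + 833/40*e12


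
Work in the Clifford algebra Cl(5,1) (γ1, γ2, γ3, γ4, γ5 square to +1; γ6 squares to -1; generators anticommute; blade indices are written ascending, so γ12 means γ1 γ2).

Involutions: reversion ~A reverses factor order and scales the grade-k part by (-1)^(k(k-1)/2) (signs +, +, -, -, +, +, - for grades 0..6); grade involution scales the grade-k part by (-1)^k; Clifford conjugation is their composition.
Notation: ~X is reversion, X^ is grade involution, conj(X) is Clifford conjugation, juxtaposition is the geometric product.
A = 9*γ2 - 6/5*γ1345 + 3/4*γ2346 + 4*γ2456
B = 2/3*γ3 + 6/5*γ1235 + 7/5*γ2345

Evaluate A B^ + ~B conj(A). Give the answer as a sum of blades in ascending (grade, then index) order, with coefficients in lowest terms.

first term: -42/25*γ12 - 6*γ23 - 36/25*γ24 - 28/5*γ36 - 21/20*γ56 - 54/5*γ135 + 4/5*γ145 - 1/2*γ246 + 63/5*γ345 - 24/5*γ1346 + 9/10*γ1456 + 8/3*γ23456
second term: 42/25*γ12 + 6*γ23 + 36/25*γ24 + 28/5*γ36 + 21/20*γ56 - 54/5*γ135 + 4/5*γ145 - 1/2*γ246 + 63/5*γ345 - 24/5*γ1346 + 9/10*γ1456 - 8/3*γ23456
Answer: -108/5*γ135 + 8/5*γ145 - γ246 + 126/5*γ345 - 48/5*γ1346 + 9/5*γ1456


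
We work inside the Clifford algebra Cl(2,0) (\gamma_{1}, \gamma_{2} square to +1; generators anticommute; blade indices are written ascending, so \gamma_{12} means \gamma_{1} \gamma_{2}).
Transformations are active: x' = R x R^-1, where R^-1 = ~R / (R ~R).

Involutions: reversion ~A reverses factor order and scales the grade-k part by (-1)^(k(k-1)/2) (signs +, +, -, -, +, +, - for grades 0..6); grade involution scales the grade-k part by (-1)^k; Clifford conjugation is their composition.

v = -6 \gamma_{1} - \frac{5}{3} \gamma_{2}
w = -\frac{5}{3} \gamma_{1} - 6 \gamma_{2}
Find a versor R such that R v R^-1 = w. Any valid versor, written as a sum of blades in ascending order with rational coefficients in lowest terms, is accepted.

The midline construction: v and w both square to \frac{349}{9}, so reflecting in their sum -\frac{23}{3} \gamma_{1} - \frac{23}{3} \gamma_{2} exchanges them.
Answer: -\frac{23}{3} \gamma_{1} - \frac{23}{3} \gamma_{2}


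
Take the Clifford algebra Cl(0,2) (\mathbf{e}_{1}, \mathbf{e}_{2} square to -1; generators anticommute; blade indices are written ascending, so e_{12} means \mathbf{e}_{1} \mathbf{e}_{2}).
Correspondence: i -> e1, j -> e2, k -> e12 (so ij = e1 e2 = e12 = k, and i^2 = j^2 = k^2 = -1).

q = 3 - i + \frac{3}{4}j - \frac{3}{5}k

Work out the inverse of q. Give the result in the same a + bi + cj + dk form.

In blades: q = 3 - e_{1} + \frac{3}{4} e_{2} - \frac{3}{5} e_{12}.
With qbar = 3 + e_{1} - \frac{3}{4} e_{2} + \frac{3}{5} e_{12} (scalar fixed, mapped units negated), q qbar = \frac{4369}{400} (the sum of squared coefficients), so q^-1 = qbar / (\frac{4369}{400}) = \frac{1200}{4369} + \frac{400}{4369} e_{1} - \frac{300}{4369} e_{2} + \frac{240}{4369} e_{12}; translating back:
Answer: \frac{1200}{4369} + \frac{400}{4369}i - \frac{300}{4369}j + \frac{240}{4369}k


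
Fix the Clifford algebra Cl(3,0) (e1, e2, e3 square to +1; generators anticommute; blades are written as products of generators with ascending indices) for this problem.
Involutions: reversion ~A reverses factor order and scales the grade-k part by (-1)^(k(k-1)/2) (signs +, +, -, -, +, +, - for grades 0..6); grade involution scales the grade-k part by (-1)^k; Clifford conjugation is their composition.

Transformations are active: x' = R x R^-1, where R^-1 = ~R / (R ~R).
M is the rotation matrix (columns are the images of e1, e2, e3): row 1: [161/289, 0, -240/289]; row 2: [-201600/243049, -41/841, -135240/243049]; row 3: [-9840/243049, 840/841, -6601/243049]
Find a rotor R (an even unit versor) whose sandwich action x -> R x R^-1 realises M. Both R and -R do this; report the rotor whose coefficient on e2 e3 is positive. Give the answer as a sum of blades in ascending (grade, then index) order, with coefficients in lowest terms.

Method: write R = a + b12*e1 e2 + b13*e1 e3 + b23*e2 e3 with a^2 + b12^2 + b13^2 + b23^2 = 1 (so R^-1 = ~R). Expanding the columns R e_j ~R gives tr M = 4a^2 - 1 and, from the antisymmetric part, M21 - M12 = -4a*b12, M13 - M31 = 4a*b13, M32 - M23 = -4a*b23.
Here tr M = 116951/243049, so a^2 = (1 + tr M)/4 = 90000/243049 and a = ±300/493. Taking a = 300/493: M21 - M12 = -201600/243049, M13 - M31 = -192000/243049, M32 - M23 = 378000/243049, giving b12 = 168/493, b13 = -160/493, b23 = -315/493, i.e. R = 300/493 + 168/493*e1 e2 - 160/493*e1 e3 - 315/493*e2 e3.
Its e2 e3 coefficient is negative, so report the other preimage -R.
Answer: -300/493 - 168/493*e1 e2 + 160/493*e1 e3 + 315/493*e2 e3. Key observation: the double cover Spin(3) -> SO(3) sends R and -R to the same matrix (trace 116951/243049 here), so the stated sign of the e2 e3 coefficient is what selects one sheet.


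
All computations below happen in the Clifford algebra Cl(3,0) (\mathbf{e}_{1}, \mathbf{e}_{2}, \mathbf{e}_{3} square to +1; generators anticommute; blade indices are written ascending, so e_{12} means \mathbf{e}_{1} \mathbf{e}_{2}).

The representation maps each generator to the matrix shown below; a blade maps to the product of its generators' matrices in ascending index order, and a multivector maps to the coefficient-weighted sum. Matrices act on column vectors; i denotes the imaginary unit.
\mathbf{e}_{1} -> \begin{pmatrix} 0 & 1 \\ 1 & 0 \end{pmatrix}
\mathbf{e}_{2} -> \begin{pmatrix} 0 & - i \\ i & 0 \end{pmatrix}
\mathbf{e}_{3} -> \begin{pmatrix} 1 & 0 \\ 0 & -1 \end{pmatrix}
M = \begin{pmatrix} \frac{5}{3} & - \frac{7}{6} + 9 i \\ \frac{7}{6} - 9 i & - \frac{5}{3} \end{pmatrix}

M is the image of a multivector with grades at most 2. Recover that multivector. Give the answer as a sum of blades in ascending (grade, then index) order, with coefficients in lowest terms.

Method: 1, rho(e_{1}), rho(e_{2}), rho(e_{3}) form a trace-orthogonal basis of the 2x2 complex matrices (tr(X Y) = 2 if X = Y, else 0), so M = m0*1 + m1*rho(e_{1}) + m2*rho(e_{2}) + m3*rho(e_{3}) with m0 = tr(M)/2 = 0, m1 = tr(M rho(e_{1}))/2 = 0, m2 = tr(M rho(e_{2}))/2 = -9 - \frac{7 i}{6}, m3 = tr(M rho(e_{3}))/2 = \frac{5}{3}.
Multiplying table entries, the bivector images are rho(e_{12}) = i*rho(e_{3}), rho(e_{13}) = -i*rho(e_{2}), rho(e_{23}) = i*rho(e_{1}); with real blade coefficients the real parts of m0..m3 are the coefficients of 1, e_{1}, e_{2}, e_{3} and the imaginary parts give the bivectors (e_{23}: Im m1, e_{13}: -Im m2, e_{12}: Im m3).
Answer: -9 e_{2} + \frac{5}{3} e_{3} + \frac{7}{6} e_{13}


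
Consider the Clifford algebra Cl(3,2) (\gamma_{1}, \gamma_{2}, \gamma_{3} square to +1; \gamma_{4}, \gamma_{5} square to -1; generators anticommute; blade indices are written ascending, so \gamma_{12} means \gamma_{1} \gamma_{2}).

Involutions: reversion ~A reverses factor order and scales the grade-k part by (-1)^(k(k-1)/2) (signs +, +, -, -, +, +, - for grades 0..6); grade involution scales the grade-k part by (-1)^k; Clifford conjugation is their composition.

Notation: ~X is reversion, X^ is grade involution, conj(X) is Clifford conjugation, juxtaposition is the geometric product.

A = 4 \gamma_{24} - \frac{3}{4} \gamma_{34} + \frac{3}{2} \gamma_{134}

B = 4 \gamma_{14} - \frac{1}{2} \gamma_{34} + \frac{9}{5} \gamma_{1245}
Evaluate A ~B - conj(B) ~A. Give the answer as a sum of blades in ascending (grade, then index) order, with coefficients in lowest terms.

first term: -\frac{3}{8} + \frac{3}{4} \gamma_{1} + 6 \gamma_{3} + 16 \gamma_{12} - 3 \gamma_{13} + \frac{36}{5} \gamma_{15} + 2 \gamma_{23} - \frac{27}{10} \gamma_{235} + \frac{27}{20} \gamma_{1235}
second term: \frac{3}{8} - \frac{3}{4} \gamma_{1} - 6 \gamma_{3} + 16 \gamma_{12} - 3 \gamma_{13} - \frac{36}{5} \gamma_{15} + 2 \gamma_{23} + \frac{27}{10} \gamma_{235} + \frac{27}{20} \gamma_{1235}
Answer: -\frac{3}{4} + \frac{3}{2} \gamma_{1} + 12 \gamma_{3} + \frac{72}{5} \gamma_{15} - \frac{27}{5} \gamma_{235}


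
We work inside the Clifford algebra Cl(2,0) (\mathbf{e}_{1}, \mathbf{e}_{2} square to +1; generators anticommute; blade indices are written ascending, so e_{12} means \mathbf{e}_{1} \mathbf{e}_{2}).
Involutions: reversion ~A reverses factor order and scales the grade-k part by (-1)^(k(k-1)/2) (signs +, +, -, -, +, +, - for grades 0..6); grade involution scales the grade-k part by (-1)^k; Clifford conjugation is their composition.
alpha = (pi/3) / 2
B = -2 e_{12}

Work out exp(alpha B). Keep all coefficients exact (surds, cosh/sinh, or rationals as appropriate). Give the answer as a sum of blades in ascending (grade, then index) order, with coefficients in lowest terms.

B^2 = (-2)^2*(e_{12})^2 = 4*(-1) = -4 (a basis 2-blade squares to minus the product of its generators' squares).
B^2 = -4 — B^2 < 0, so the exponential closes trigonometrically: l = 2, alpha*l = \frac{\pi}{3}, so exp(alpha B) = cos(\frac{\pi}{3}) + (sin(\frac{\pi}{3})/2)*B = \frac{1}{2} + (\frac{\sqrt{3}}{4})*B.
Answer: \frac{1}{2} - \frac{\sqrt{3}}{2} e_{12}


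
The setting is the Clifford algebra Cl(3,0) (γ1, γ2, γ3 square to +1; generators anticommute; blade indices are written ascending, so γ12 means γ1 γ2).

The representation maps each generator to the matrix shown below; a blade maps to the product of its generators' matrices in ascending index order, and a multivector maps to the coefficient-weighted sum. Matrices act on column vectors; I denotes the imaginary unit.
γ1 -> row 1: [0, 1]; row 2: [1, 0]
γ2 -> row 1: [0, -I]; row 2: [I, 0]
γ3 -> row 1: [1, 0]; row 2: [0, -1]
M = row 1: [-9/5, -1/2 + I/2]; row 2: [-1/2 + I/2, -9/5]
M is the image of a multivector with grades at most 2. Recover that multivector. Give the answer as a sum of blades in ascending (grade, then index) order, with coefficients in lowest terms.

Method: 1, rho(γ1), rho(γ2), rho(γ3) form a trace-orthogonal basis of the 2x2 complex matrices (tr(X Y) = 2 if X = Y, else 0), so M = m0*1 + m1*rho(γ1) + m2*rho(γ2) + m3*rho(γ3) with m0 = tr(M)/2 = -9/5, m1 = tr(M rho(γ1))/2 = -1/2 + I/2, m2 = tr(M rho(γ2))/2 = 0, m3 = tr(M rho(γ3))/2 = 0.
Multiplying table entries, the bivector images are rho(γ12) = I*rho(γ3), rho(γ13) = -I*rho(γ2), rho(γ23) = I*rho(γ1); with real blade coefficients the real parts of m0..m3 are the coefficients of 1, γ1, γ2, γ3 and the imaginary parts give the bivectors (γ23: Im m1, γ13: -Im m2, γ12: Im m3).
Answer: -9/5 - 1/2*γ1 + 1/2*γ23


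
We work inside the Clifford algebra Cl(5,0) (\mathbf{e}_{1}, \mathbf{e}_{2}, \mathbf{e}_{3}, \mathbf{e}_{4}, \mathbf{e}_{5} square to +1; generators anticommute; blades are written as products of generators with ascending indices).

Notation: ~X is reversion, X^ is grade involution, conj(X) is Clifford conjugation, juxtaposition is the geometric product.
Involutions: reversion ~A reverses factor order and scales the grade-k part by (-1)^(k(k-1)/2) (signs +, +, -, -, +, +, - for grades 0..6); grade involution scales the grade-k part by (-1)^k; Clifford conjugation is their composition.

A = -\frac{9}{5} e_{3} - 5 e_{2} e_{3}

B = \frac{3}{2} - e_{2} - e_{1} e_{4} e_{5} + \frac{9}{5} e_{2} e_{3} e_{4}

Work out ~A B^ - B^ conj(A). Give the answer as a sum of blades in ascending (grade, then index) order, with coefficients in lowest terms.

first term: -\frac{77}{10} e_{3} + 9 e_{4} + \frac{93}{10} e_{2} e_{3} - \frac{81}{25} e_{2} e_{4} + \frac{9}{5} e_{1} e_{3} e_{4} e_{5} + 5 e_{1} e_{2} e_{3} e_{4} e_{5}
second term: \frac{77}{10} e_{3} + 9 e_{4} + \frac{93}{10} e_{2} e_{3} + \frac{81}{25} e_{2} e_{4} + \frac{9}{5} e_{1} e_{3} e_{4} e_{5} + 5 e_{1} e_{2} e_{3} e_{4} e_{5}
Answer: -\frac{77}{5} e_{3} - \frac{162}{25} e_{2} e_{4}


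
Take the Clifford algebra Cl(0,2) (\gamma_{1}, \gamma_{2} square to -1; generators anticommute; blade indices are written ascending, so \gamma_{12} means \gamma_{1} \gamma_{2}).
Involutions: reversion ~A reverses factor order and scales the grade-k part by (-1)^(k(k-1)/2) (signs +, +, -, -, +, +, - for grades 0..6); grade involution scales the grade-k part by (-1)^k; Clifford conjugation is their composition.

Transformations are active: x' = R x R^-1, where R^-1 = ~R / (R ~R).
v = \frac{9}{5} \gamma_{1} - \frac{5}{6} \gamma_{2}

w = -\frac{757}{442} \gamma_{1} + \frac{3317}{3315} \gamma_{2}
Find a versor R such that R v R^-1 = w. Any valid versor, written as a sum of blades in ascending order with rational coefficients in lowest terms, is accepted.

A norm check does it: q(v) = q(w) = -\frac{3541}{900}, hence R = v + w = \frac{193}{2210} \gamma_{1} + \frac{1109}{6630} \gamma_{2} realises the map — parallel part kept, (v - w)/2 negated, v carried to w.
Answer: \frac{193}{2210} \gamma_{1} + \frac{1109}{6630} \gamma_{2}


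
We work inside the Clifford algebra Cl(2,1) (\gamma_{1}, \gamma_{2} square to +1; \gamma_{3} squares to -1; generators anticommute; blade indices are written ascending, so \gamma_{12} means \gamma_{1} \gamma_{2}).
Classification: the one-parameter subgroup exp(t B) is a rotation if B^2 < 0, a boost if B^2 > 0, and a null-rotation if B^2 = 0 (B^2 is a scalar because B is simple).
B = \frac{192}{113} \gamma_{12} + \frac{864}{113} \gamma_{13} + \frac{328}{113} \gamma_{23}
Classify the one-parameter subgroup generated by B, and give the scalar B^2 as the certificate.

B^2 term by term: the squares give (\frac{192}{113})^2*(\gamma_{12})^2 + (\frac{864}{113})^2*(\gamma_{13})^2 + (\frac{328}{113})^2*(\gamma_{23})^2 = \frac{36864}{12769}*(-1) + \frac{746496}{12769}*(+1) + \frac{107584}{12769}*(+1) = 64 (each basis 2-blade squares to minus the product of its generators' squares); cross terms between blades sharing an index anticommute and cancel. So B^2 = 64.
Answer: boost, certificate B^2 = 64. The scalar 64 is the complete invariant here: its sign names the subgroup type.


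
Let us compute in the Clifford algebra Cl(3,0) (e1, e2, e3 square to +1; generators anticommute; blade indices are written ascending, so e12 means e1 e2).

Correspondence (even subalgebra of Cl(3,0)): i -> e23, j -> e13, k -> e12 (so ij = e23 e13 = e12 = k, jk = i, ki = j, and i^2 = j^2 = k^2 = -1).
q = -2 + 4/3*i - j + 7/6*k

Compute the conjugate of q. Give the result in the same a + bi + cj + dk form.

In blades: q = -2 + 7/6*e12 - e13 + 4/3*e23.
Quaternion conjugation is reversion on the even subalgebra: the scalar is fixed and every grade-2 blade flips sign, giving -2 - 7/6*e12 + e13 - 4/3*e23; translating back:
Answer: -2 - 4/3*i + j - 7/6*k


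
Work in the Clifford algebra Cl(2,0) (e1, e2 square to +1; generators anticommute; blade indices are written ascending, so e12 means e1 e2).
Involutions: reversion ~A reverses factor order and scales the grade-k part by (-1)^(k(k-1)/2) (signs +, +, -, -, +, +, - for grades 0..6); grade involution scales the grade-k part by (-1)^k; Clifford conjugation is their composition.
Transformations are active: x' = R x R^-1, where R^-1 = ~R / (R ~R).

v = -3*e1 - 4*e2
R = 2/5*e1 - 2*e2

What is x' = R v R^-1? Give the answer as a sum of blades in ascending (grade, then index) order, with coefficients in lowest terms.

~R = 2/5*e1 - 2*e2, and R ~R = 104/25, so R^-1 = ~R / (104/25).
R v = 34/5 - 38/5*e12
Answer: 56/13*e1 - 33/13*e2


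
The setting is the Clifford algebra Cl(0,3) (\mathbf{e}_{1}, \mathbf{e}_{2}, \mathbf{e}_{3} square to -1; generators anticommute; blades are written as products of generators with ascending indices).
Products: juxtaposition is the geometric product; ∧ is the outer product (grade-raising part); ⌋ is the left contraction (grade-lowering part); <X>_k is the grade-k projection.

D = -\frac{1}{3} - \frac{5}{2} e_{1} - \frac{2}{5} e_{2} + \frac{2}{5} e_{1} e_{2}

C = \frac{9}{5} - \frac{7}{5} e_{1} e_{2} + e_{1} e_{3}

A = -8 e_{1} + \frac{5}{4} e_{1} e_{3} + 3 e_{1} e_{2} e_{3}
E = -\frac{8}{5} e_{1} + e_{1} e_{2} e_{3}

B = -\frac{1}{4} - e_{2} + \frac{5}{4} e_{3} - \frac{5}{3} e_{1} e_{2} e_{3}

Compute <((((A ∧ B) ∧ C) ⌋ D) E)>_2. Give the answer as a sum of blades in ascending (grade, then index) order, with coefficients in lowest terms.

step 1: 2 e_{1} + 8 e_{1} e_{2} - \frac{165}{16} e_{1} e_{3} + \frac{1}{2} e_{1} e_{2} e_{3}
step 2: \frac{18}{5} e_{1} + \frac{72}{5} e_{1} e_{2} - \frac{297}{16} e_{1} e_{3} + \frac{9}{10} e_{1} e_{2} e_{3}
step 3: \frac{81}{25} - \frac{36}{25} e_{2}
step 4: -\frac{648}{125} e_{1} - \frac{288}{125} e_{1} e_{2} - \frac{36}{25} e_{1} e_{3} + \frac{81}{25} e_{1} e_{2} e_{3}
step 5: -\frac{288}{125} e_{1} e_{2} - \frac{36}{25} e_{1} e_{3}
Answer: -\frac{288}{125} e_{1} e_{2} - \frac{36}{25} e_{1} e_{3}


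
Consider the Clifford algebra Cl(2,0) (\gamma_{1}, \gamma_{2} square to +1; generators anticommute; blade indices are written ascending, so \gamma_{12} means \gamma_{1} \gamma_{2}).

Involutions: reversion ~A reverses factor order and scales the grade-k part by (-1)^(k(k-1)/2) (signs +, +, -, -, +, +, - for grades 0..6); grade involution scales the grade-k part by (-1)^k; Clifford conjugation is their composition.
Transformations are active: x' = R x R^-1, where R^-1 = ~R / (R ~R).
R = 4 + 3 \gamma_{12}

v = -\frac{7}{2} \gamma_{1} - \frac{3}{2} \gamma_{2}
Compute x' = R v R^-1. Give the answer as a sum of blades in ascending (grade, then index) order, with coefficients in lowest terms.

~R = 4 - 3 \gamma_{12}, and R ~R = 25, so R^-1 = ~R / (25).
R v = -\frac{37}{2} \gamma_{1} + \frac{9}{2} \gamma_{2}
Answer: -\frac{121}{50} \gamma_{1} + \frac{147}{50} \gamma_{2}


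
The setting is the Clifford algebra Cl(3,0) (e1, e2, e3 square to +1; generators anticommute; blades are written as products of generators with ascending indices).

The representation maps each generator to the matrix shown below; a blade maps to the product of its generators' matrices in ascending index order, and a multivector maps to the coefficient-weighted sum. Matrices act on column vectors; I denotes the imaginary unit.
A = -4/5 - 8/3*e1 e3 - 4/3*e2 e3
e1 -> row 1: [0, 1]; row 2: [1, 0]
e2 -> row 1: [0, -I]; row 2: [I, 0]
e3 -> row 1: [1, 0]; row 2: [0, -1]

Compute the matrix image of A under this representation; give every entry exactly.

Bivector images (products of the table entries): rho(e1 e3) = rho(e1)rho(e3) = row 1: [0, -1]; row 2: [1, 0]; rho(e2 e3) = rho(e2)rho(e3) = row 1: [0, I]; row 2: [I, 0].
M = (-4/5)*1 + (-8/3)*rho(e1 e3) + (-4/3)*rho(e2 e3), summed entrywise (1 is the identity matrix):
Answer: row 1: [-4/5, 8/3 - 4*I/3]; row 2: [-8/3 - 4*I/3, -4/5]


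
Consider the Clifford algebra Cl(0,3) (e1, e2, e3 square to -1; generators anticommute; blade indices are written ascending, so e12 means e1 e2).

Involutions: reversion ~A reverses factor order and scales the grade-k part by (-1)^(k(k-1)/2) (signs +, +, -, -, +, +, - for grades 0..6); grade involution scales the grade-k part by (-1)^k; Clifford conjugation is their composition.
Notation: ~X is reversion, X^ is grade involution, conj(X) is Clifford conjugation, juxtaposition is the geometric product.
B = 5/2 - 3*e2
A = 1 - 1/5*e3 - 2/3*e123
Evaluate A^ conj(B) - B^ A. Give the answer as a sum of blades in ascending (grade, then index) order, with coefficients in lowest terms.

first term: 5/2 + 3*e2 + 1/2*e3 + 2*e13 - 3/5*e23 + 5/3*e123
second term: 5/2 + 3*e2 - 1/2*e3 - 2*e13 - 3/5*e23 - 5/3*e123
Answer: e3 + 4*e13 + 10/3*e123


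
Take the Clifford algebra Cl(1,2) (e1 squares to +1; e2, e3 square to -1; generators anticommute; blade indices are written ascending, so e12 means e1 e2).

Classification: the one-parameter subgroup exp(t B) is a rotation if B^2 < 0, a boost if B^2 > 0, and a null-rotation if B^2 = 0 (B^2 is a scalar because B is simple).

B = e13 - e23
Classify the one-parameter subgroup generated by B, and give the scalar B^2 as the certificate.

B^2 term by term: the squares give (1)^2*(e13)^2 + (-1)^2*(e23)^2 = 1*(+1) + 1*(-1) = 0 (each basis 2-blade squares to minus the product of its generators' squares); cross terms between blades sharing an index anticommute and cancel. So B^2 = 0.
Answer: null-rotation, certificate B^2 = 0. One invariant decides it: the square 0 survives every conjugation, and its sign is exactly the classification.


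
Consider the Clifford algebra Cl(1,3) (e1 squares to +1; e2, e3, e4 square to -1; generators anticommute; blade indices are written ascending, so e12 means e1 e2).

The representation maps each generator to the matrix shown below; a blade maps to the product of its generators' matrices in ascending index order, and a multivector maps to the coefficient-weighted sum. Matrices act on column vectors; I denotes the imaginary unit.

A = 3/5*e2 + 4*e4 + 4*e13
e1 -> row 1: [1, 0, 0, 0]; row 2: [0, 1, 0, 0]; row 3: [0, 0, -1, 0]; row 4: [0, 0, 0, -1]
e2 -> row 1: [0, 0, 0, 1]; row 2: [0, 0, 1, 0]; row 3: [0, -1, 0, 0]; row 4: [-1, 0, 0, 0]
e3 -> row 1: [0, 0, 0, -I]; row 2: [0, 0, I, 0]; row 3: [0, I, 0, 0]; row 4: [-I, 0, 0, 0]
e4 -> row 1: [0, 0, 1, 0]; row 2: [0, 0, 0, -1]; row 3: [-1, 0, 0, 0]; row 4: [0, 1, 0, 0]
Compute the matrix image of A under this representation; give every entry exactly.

Bivector images (products of the table entries): rho(e13) = rho(e1)rho(e3) = row 1: [0, 0, 0, -I]; row 2: [0, 0, I, 0]; row 3: [0, -I, 0, 0]; row 4: [I, 0, 0, 0].
M = (3/5)*rho(e2) + (4)*rho(e4) + (4)*rho(e13), summed entrywise:
Answer: row 1: [0, 0, 4, 3/5 - 4*I]; row 2: [0, 0, 3/5 + 4*I, -4]; row 3: [-4, -3/5 - 4*I, 0, 0]; row 4: [-3/5 + 4*I, 4, 0, 0]


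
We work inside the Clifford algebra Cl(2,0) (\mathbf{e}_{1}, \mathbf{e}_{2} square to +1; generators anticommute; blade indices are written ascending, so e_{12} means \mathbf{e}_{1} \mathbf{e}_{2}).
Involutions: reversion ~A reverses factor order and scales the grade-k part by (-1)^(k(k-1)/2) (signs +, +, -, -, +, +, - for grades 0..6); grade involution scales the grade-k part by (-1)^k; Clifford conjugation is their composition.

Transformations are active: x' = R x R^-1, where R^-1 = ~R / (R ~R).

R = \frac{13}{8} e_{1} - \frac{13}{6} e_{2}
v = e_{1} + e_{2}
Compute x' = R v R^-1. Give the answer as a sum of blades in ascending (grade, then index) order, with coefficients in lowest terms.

~R = \frac{13}{8} e_{1} - \frac{13}{6} e_{2}, and R ~R = \frac{4225}{576}, so R^-1 = ~R / (\frac{4225}{576}).
R v = -\frac{13}{24} + \frac{91}{24} e_{12}
Answer: -\frac{31}{25} e_{1} - \frac{17}{25} e_{2}


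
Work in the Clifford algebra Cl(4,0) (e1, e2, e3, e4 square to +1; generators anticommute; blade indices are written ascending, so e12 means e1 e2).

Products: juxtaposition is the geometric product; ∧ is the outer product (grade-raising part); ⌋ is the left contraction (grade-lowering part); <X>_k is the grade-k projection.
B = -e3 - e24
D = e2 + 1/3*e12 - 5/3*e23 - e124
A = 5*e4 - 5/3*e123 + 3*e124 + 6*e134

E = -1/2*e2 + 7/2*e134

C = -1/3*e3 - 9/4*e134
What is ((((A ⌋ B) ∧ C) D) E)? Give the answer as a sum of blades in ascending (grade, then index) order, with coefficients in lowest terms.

step 1: 5*e2
step 2: -5/3*e23 + 45/4*e1234
step 3: -25/9 + 155/12*e3 + 5/9*e13 + 75/4*e14 - 15/4*e34 + 115/12*e134
step 4: -805/24 + 105/8*e1 + 25/18*e2 + 525/8*e3 - 35/18*e4 - 1085/24*e14 + 155/24*e23 + 5/18*e123 + 75/8*e124 - 175/18*e134 + 15/8*e234 - 115/24*e1234
Answer: -805/24 + 105/8*e1 + 25/18*e2 + 525/8*e3 - 35/18*e4 - 1085/24*e14 + 155/24*e23 + 5/18*e123 + 75/8*e124 - 175/18*e134 + 15/8*e234 - 115/24*e1234


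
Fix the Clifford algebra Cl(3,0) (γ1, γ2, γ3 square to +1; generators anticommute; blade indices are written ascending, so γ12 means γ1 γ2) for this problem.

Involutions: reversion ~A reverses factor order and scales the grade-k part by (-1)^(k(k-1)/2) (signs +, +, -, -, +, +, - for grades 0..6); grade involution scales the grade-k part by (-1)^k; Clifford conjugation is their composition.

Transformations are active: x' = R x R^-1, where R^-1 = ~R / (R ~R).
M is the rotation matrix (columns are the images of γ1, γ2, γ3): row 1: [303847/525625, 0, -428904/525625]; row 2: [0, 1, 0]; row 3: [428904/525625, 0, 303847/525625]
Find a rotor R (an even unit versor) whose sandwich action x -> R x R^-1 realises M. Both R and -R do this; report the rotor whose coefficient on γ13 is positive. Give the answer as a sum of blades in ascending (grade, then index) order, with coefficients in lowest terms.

Method: write R = a + b12*γ12 + b13*γ13 + b23*γ23 with a^2 + b12^2 + b13^2 + b23^2 = 1 (so R^-1 = ~R). Expanding the columns R e_j ~R gives tr M = 4a^2 - 1 and, from the antisymmetric part, M21 - M12 = -4a*b12, M13 - M31 = 4a*b13, M32 - M23 = -4a*b23.
Here tr M = 1133319/525625, so a^2 = (1 + tr M)/4 = 414736/525625 and a = ±644/725. Taking a = 644/725: M21 - M12 = 0, M13 - M31 = -857808/525625, M32 - M23 = 0, giving b12 = 0, b13 = -333/725, b23 = 0, i.e. R = 644/725 - 333/725*γ13.
Its γ13 coefficient is negative, so report the other preimage -R.
Answer: -644/725 + 333/725*γ13. Sheet selection: the two-to-one cover makes ±R indistinguishable at the matrix level (trace 1133319/525625), so uniqueness comes from the required sign on γ13.


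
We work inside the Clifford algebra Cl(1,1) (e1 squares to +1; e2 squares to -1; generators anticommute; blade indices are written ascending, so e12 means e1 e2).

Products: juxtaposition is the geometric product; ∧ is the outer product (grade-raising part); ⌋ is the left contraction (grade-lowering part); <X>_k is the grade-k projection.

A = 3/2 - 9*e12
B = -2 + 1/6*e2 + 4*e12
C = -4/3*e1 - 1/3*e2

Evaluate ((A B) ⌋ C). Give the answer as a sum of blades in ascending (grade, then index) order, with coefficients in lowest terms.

step 1: -39 + 3/2*e1 + 1/4*e2 + 24*e12
step 2: -23/12 + 52*e1 + 13*e2
Answer: -23/12 + 52*e1 + 13*e2


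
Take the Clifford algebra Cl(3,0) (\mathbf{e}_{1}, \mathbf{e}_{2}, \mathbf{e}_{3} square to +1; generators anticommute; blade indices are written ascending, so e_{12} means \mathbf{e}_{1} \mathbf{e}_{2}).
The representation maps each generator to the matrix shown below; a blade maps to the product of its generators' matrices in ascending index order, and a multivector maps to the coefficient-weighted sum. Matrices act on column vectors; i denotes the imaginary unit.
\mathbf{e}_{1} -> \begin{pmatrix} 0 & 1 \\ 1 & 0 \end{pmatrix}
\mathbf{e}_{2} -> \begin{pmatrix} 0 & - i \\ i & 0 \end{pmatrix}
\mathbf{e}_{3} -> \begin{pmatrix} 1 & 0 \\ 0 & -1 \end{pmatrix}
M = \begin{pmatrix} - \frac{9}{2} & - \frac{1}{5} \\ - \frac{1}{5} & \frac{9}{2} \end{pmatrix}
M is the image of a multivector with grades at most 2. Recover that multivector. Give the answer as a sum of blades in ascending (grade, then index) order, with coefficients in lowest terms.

Method: 1, rho(e_{1}), rho(e_{2}), rho(e_{3}) form a trace-orthogonal basis of the 2x2 complex matrices (tr(X Y) = 2 if X = Y, else 0), so M = m0*1 + m1*rho(e_{1}) + m2*rho(e_{2}) + m3*rho(e_{3}) with m0 = tr(M)/2 = 0, m1 = tr(M rho(e_{1}))/2 = - \frac{1}{5}, m2 = tr(M rho(e_{2}))/2 = 0, m3 = tr(M rho(e_{3}))/2 = - \frac{9}{2}.
Multiplying table entries, the bivector images are rho(e_{12}) = i*rho(e_{3}), rho(e_{13}) = -i*rho(e_{2}), rho(e_{23}) = i*rho(e_{1}); with real blade coefficients the real parts of m0..m3 are the coefficients of 1, e_{1}, e_{2}, e_{3} and the imaginary parts give the bivectors (e_{23}: Im m1, e_{13}: -Im m2, e_{12}: Im m3).
Answer: -\frac{1}{5} e_{1} - \frac{9}{2} e_{3}


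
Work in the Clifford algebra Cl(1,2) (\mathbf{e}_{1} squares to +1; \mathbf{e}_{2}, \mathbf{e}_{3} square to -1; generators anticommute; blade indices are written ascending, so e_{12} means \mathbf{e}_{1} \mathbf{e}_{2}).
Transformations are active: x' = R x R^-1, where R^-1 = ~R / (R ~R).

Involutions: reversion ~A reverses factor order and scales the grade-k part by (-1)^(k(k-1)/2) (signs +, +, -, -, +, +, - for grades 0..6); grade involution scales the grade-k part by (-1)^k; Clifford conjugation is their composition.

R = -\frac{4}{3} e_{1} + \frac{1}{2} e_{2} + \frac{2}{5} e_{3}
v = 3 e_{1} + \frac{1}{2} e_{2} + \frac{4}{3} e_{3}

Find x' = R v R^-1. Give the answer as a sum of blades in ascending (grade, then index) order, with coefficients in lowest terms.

~R = -\frac{4}{3} e_{1} + \frac{1}{2} e_{2} + \frac{2}{5} e_{3}, and R ~R = \frac{1231}{900}, so R^-1 = ~R / (\frac{1231}{900}).
R v = -\frac{287}{60} - \frac{13}{6} e_{12} - \frac{134}{45} e_{13} + \frac{7}{15} e_{23}
Answer: \frac{7787}{1231} e_{1} - \frac{9841}{2462} e_{2} - \frac{15256}{3693} e_{3}


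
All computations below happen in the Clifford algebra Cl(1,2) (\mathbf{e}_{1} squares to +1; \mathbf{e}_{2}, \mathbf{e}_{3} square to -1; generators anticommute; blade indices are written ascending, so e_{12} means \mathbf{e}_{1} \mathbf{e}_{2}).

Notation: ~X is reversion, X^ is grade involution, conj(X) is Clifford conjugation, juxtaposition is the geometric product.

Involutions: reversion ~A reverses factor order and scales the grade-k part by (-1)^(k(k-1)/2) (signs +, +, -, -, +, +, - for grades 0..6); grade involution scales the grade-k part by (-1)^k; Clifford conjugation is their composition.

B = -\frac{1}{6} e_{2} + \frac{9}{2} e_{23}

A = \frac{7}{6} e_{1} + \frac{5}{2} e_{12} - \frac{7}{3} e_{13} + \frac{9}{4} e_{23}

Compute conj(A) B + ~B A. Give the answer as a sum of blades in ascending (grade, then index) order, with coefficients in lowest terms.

first term: \frac{81}{8} - \frac{5}{12} e_{1} + \frac{3}{8} e_{3} + \frac{385}{36} e_{12} + \frac{45}{4} e_{13} - \frac{175}{36} e_{123}
second term: \frac{81}{8} - \frac{5}{12} e_{1} + \frac{3}{8} e_{3} - \frac{371}{36} e_{12} - \frac{45}{4} e_{13} - \frac{203}{36} e_{123}
Answer: \frac{81}{4} - \frac{5}{6} e_{1} + \frac{3}{4} e_{3} + \frac{7}{18} e_{12} - \frac{21}{2} e_{123}


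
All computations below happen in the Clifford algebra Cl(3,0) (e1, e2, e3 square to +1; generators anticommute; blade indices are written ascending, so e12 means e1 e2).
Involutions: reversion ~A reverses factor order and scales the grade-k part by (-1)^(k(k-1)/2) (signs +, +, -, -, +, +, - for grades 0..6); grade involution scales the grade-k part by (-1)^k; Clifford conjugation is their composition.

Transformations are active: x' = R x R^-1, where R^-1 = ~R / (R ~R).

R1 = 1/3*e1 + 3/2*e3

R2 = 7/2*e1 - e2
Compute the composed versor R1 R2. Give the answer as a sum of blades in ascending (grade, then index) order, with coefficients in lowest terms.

Distribute over the terms of R1 (each basis-blade product reordered to ascending indices, repeated generators contracted through their squares):
(1/3*e1) R2 = 7/6 - 1/3*e12
(3/2*e3) R2 = -21/4*e13 + 3/2*e23
Summing the partial products and collecting blades:
Answer: 7/6 - 1/3*e12 - 21/4*e13 + 3/2*e23


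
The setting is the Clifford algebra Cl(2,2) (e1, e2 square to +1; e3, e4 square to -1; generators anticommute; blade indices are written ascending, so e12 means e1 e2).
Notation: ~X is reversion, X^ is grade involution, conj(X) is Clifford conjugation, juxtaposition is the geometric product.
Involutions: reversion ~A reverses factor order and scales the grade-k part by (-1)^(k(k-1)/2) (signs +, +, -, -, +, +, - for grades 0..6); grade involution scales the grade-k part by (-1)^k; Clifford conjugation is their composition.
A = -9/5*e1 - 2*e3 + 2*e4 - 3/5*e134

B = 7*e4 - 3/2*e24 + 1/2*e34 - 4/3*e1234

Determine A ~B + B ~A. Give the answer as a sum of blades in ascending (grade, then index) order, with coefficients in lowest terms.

first term: -14 - 3/10*e1 + 11/5*e2 - e3 - e4 + 21/5*e13 - 63/5*e14 - 14*e34 - 53/30*e123 - 161/30*e124 + 9/10*e134 + 27/5*e234
second term: -14 - 3/10*e1 + 11/5*e2 - e3 - e4 - 21/5*e13 + 63/5*e14 + 14*e34 + 53/30*e123 + 161/30*e124 - 9/10*e134 - 27/5*e234
Answer: -28 - 3/5*e1 + 22/5*e2 - 2*e3 - 2*e4
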